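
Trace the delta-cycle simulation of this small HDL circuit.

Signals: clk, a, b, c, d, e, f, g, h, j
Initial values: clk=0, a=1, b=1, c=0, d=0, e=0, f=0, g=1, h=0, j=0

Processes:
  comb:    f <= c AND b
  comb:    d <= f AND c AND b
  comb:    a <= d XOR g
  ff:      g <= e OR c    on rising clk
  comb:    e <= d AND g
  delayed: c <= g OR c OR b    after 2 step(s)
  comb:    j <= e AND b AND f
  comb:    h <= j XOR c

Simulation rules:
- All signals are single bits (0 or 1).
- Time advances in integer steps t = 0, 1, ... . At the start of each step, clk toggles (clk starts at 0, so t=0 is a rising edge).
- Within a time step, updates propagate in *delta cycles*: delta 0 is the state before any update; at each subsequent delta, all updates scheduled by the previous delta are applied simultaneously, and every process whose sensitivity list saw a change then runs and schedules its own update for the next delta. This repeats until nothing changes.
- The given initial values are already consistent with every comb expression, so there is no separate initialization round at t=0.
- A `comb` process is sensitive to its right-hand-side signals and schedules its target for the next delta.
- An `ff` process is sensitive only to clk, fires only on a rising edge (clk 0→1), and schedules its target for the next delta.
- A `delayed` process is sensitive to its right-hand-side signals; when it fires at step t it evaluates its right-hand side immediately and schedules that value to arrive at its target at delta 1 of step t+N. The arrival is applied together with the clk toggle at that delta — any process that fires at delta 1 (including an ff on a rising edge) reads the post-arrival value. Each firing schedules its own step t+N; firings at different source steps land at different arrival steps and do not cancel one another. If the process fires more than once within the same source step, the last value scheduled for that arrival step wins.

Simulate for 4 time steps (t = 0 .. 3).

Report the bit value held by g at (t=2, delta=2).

t0.Δ0 clk=0 c=0 b=1 e=0 a=1 g=1 j=0 f=0 h=0 d=0
t0.Δ1 clk=1 c=0 b=1 e=0 a=1 g=1 j=0 f=0 h=0 d=0
t0.Δ2 clk=1 c=0 b=1 e=0 a=1 g=0 j=0 f=0 h=0 d=0
t0.Δ3 clk=1 c=0 b=1 e=0 a=0 g=0 j=0 f=0 h=0 d=0
t1.Δ0 clk=1 c=0 b=1 e=0 a=0 g=0 j=0 f=0 h=0 d=0
t1.Δ1 clk=0 c=0 b=1 e=0 a=0 g=0 j=0 f=0 h=0 d=0
t2.Δ0 clk=0 c=0 b=1 e=0 a=0 g=0 j=0 f=0 h=0 d=0
t2.Δ1 clk=1 c=1 b=1 e=0 a=0 g=0 j=0 f=0 h=0 d=0
t2.Δ2 clk=1 c=1 b=1 e=0 a=0 g=1 j=0 f=1 h=1 d=0
t2.Δ3 clk=1 c=1 b=1 e=0 a=1 g=1 j=0 f=1 h=1 d=1
t2.Δ4 clk=1 c=1 b=1 e=1 a=0 g=1 j=0 f=1 h=1 d=1
t2.Δ5 clk=1 c=1 b=1 e=1 a=0 g=1 j=1 f=1 h=1 d=1
t2.Δ6 clk=1 c=1 b=1 e=1 a=0 g=1 j=1 f=1 h=0 d=1
t3.Δ0 clk=1 c=1 b=1 e=1 a=0 g=1 j=1 f=1 h=0 d=1
t3.Δ1 clk=0 c=1 b=1 e=1 a=0 g=1 j=1 f=1 h=0 d=1

1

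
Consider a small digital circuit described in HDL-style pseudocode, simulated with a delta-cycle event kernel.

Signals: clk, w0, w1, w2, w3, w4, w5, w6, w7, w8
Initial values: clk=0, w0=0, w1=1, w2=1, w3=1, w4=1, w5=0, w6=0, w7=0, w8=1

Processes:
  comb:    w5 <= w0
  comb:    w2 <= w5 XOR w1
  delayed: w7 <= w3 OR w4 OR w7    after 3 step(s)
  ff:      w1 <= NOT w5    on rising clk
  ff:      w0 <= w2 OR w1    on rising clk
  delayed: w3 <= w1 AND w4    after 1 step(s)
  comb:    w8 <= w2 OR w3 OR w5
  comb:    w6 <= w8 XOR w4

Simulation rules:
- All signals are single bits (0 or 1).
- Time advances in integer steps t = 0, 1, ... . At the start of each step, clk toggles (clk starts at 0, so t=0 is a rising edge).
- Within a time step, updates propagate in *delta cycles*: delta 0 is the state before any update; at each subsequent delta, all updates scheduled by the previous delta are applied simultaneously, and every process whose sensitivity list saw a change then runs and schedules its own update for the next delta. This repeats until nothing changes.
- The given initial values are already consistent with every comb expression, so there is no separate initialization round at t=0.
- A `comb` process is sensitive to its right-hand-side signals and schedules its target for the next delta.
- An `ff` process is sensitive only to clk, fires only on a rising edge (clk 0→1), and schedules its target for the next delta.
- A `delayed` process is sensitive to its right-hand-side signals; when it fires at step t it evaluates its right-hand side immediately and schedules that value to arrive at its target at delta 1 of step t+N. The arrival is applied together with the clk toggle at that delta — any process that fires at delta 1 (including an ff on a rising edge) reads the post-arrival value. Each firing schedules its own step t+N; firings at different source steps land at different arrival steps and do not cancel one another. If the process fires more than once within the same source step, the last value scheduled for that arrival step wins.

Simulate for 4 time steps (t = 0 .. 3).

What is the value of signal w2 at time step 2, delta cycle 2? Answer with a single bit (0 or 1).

0

[bits: w5,w3,w6,w4,w2,w1,w7,clk,w8,w0]
t=0: Δ0=0101110010 Δ1=0101110110 Δ2=0101110111 Δ3=1101110111 Δ4=1101010111 | 4Δ
t=1: Δ0=1101010111 Δ1=1101010011 | 1Δ
t=2: Δ0=1101010011 Δ1=1101010111 Δ2=1101000111 Δ3=1101100111 | 3Δ
t=3: Δ0=1101100111 Δ1=1001100011 | 1Δ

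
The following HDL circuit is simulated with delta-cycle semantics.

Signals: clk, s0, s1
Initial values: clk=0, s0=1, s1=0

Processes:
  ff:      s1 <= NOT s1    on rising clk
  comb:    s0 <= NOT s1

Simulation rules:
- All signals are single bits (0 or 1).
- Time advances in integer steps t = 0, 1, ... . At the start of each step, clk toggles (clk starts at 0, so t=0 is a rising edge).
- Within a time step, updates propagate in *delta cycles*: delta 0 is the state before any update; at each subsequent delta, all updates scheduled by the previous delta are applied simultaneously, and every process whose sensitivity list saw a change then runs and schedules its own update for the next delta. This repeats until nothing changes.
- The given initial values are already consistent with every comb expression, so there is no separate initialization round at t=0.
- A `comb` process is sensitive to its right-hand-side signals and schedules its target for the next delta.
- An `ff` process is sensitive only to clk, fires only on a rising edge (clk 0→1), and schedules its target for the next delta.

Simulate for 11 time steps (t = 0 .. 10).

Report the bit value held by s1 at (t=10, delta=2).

[bits: s0,s1,clk]
t=0: Δ0=100 Δ1=101 Δ2=111 Δ3=011 | 3Δ
t=1: Δ0=011 Δ1=010 | 1Δ
t=2: Δ0=010 Δ1=011 Δ2=001 Δ3=101 | 3Δ
t=3: Δ0=101 Δ1=100 | 1Δ
t=4: Δ0=100 Δ1=101 Δ2=111 Δ3=011 | 3Δ
t=5: Δ0=011 Δ1=010 | 1Δ
t=6: Δ0=010 Δ1=011 Δ2=001 Δ3=101 | 3Δ
t=7: Δ0=101 Δ1=100 | 1Δ
t=8: Δ0=100 Δ1=101 Δ2=111 Δ3=011 | 3Δ
t=9: Δ0=011 Δ1=010 | 1Δ
t=10: Δ0=010 Δ1=011 Δ2=001 Δ3=101 | 3Δ

0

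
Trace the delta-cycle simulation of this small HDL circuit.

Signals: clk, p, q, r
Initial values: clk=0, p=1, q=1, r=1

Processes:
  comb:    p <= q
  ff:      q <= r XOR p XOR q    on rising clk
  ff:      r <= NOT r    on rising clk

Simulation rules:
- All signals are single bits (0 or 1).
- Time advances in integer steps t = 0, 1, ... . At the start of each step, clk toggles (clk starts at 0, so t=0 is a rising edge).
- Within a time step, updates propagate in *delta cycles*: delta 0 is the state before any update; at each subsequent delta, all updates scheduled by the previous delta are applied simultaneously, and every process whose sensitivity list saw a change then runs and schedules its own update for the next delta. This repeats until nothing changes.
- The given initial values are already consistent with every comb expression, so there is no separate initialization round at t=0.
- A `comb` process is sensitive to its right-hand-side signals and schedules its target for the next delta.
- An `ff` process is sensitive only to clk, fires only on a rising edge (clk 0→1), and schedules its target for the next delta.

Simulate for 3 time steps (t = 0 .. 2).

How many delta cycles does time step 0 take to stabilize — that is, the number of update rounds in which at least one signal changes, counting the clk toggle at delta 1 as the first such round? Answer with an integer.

2

t0.Δ0 r=1 q=1 clk=0 p=1
t0.Δ1 r=1 q=1 clk=1 p=1
t0.Δ2 r=0 q=1 clk=1 p=1
t1.Δ0 r=0 q=1 clk=1 p=1
t1.Δ1 r=0 q=1 clk=0 p=1
t2.Δ0 r=0 q=1 clk=0 p=1
t2.Δ1 r=0 q=1 clk=1 p=1
t2.Δ2 r=1 q=0 clk=1 p=1
t2.Δ3 r=1 q=0 clk=1 p=0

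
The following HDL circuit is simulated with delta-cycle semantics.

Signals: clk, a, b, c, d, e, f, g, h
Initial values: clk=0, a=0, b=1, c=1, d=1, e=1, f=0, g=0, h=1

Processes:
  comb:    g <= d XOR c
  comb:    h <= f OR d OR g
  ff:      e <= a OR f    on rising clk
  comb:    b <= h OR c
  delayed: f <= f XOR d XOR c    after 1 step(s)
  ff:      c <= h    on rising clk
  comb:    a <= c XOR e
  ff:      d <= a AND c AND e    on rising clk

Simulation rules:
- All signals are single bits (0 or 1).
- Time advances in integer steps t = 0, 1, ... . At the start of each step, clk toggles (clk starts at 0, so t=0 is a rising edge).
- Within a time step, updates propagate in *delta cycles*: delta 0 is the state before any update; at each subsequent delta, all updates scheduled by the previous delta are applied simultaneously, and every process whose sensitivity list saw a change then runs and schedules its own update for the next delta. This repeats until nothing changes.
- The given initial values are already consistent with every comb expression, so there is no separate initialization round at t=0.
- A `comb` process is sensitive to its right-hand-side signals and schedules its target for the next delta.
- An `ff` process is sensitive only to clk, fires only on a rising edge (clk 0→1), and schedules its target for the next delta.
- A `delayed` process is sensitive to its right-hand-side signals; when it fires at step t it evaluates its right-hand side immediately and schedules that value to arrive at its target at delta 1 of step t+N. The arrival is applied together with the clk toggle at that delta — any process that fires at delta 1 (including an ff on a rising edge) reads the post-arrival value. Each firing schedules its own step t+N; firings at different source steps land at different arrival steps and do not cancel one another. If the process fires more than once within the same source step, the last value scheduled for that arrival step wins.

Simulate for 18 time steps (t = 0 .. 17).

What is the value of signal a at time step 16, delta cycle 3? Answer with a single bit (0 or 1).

t=0 Δ0: f=0 c=1 d=1 b=1 g=0 h=1 clk=0 e=1 a=0
  Δ1: clk:0→1
  Δ2: d:1→0, e:1→0
  Δ3: g:0→1, h:1→0, a:0→1
  Δ4: h:0→1
  (4Δ to stable)
t=1 Δ0: f=0 c=1 d=0 b=1 g=1 h=1 clk=1 e=0 a=1
  Δ1: f:0→1, clk:1→0
  (1Δ to stable)
t=2 Δ0: f=1 c=1 d=0 b=1 g=1 h=1 clk=0 e=0 a=1
  Δ1: f:1→0, clk:0→1
  Δ2: e:0→1
  Δ3: a:1→0
  (3Δ to stable)
t=3 Δ0: f=0 c=1 d=0 b=1 g=1 h=1 clk=1 e=1 a=0
  Δ1: f:0→1, clk:1→0
  (1Δ to stable)
t=4 Δ0: f=1 c=1 d=0 b=1 g=1 h=1 clk=0 e=1 a=0
  Δ1: f:1→0, clk:0→1
  Δ2: e:1→0
  Δ3: a:0→1
  (3Δ to stable)
t=5 Δ0: f=0 c=1 d=0 b=1 g=1 h=1 clk=1 e=0 a=1
  Δ1: f:0→1, clk:1→0
  (1Δ to stable)
t=6 Δ0: f=1 c=1 d=0 b=1 g=1 h=1 clk=0 e=0 a=1
  Δ1: f:1→0, clk:0→1
  Δ2: e:0→1
  Δ3: a:1→0
  (3Δ to stable)
t=7 Δ0: f=0 c=1 d=0 b=1 g=1 h=1 clk=1 e=1 a=0
  Δ1: f:0→1, clk:1→0
  (1Δ to stable)
t=8 Δ0: f=1 c=1 d=0 b=1 g=1 h=1 clk=0 e=1 a=0
  Δ1: f:1→0, clk:0→1
  Δ2: e:1→0
  Δ3: a:0→1
  (3Δ to stable)
t=9 Δ0: f=0 c=1 d=0 b=1 g=1 h=1 clk=1 e=0 a=1
  Δ1: f:0→1, clk:1→0
  (1Δ to stable)
t=10 Δ0: f=1 c=1 d=0 b=1 g=1 h=1 clk=0 e=0 a=1
  Δ1: f:1→0, clk:0→1
  Δ2: e:0→1
  Δ3: a:1→0
  (3Δ to stable)
t=11 Δ0: f=0 c=1 d=0 b=1 g=1 h=1 clk=1 e=1 a=0
  Δ1: f:0→1, clk:1→0
  (1Δ to stable)
t=12 Δ0: f=1 c=1 d=0 b=1 g=1 h=1 clk=0 e=1 a=0
  Δ1: f:1→0, clk:0→1
  Δ2: e:1→0
  Δ3: a:0→1
  (3Δ to stable)
t=13 Δ0: f=0 c=1 d=0 b=1 g=1 h=1 clk=1 e=0 a=1
  Δ1: f:0→1, clk:1→0
  (1Δ to stable)
t=14 Δ0: f=1 c=1 d=0 b=1 g=1 h=1 clk=0 e=0 a=1
  Δ1: f:1→0, clk:0→1
  Δ2: e:0→1
  Δ3: a:1→0
  (3Δ to stable)
t=15 Δ0: f=0 c=1 d=0 b=1 g=1 h=1 clk=1 e=1 a=0
  Δ1: f:0→1, clk:1→0
  (1Δ to stable)
t=16 Δ0: f=1 c=1 d=0 b=1 g=1 h=1 clk=0 e=1 a=0
  Δ1: f:1→0, clk:0→1
  Δ2: e:1→0
  Δ3: a:0→1
  (3Δ to stable)
t=17 Δ0: f=0 c=1 d=0 b=1 g=1 h=1 clk=1 e=0 a=1
  Δ1: f:0→1, clk:1→0
  (1Δ to stable)

1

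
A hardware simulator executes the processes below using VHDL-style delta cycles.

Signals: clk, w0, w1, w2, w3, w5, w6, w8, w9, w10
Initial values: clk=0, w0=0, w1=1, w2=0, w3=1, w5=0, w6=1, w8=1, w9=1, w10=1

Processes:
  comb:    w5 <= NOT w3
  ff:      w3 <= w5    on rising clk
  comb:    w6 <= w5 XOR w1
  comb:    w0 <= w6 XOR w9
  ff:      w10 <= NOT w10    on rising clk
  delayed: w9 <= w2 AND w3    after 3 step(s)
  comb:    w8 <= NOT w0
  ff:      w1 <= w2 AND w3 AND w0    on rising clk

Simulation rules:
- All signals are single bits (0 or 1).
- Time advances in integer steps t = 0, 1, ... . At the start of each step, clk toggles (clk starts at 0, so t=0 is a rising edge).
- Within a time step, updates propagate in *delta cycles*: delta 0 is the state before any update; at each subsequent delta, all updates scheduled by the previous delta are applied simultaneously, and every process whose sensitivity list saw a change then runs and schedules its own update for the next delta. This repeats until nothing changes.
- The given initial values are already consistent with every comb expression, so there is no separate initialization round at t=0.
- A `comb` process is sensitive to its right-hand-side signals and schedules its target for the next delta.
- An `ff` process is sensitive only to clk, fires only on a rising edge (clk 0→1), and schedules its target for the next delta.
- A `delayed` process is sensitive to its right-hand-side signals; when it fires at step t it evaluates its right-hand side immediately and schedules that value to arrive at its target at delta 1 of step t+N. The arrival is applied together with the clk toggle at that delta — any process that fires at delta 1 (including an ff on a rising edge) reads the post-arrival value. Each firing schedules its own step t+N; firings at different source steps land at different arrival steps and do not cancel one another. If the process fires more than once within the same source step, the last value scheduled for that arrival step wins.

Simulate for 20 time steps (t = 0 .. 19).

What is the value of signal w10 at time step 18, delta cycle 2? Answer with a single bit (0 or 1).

1

[bits: w5,w8,clk,w9,w0,w3,w1,w10,w2,w6]
t=0: Δ0=0101011101 Δ1=0111011101 Δ2=0111000001 Δ3=1111000000 Δ4=1111100001 Δ5=1011000001 Δ6=1111000001 | 6Δ
t=1: Δ0=1111000001 Δ1=1101000001 | 1Δ
t=2: Δ0=1101000001 Δ1=1111000001 Δ2=1111010101 Δ3=0111010101 Δ4=0111010100 Δ5=0111110100 Δ6=0011110100 | 6Δ
t=3: Δ0=0011110100 Δ1=0000110100 Δ2=0000010100 Δ3=0100010100 | 3Δ
t=4: Δ0=0100010100 Δ1=0110010100 Δ2=0110000000 Δ3=1110000000 Δ4=1110000001 Δ5=1110100001 Δ6=1010100001 | 6Δ
t=5: Δ0=1010100001 Δ1=1000100001 | 1Δ
t=6: Δ0=1000100001 Δ1=1010100001 Δ2=1010110101 Δ3=0010110101 Δ4=0010110100 Δ5=0010010100 Δ6=0110010100 | 6Δ
t=7: Δ0=0110010100 Δ1=0100010100 | 1Δ
t=8: Δ0=0100010100 Δ1=0110010100 Δ2=0110000000 Δ3=1110000000 Δ4=1110000001 Δ5=1110100001 Δ6=1010100001 | 6Δ
t=9: Δ0=1010100001 Δ1=1000100001 | 1Δ
t=10: Δ0=1000100001 Δ1=1010100001 Δ2=1010110101 Δ3=0010110101 Δ4=0010110100 Δ5=0010010100 Δ6=0110010100 | 6Δ
t=11: Δ0=0110010100 Δ1=0100010100 | 1Δ
t=12: Δ0=0100010100 Δ1=0110010100 Δ2=0110000000 Δ3=1110000000 Δ4=1110000001 Δ5=1110100001 Δ6=1010100001 | 6Δ
t=13: Δ0=1010100001 Δ1=1000100001 | 1Δ
t=14: Δ0=1000100001 Δ1=1010100001 Δ2=1010110101 Δ3=0010110101 Δ4=0010110100 Δ5=0010010100 Δ6=0110010100 | 6Δ
t=15: Δ0=0110010100 Δ1=0100010100 | 1Δ
t=16: Δ0=0100010100 Δ1=0110010100 Δ2=0110000000 Δ3=1110000000 Δ4=1110000001 Δ5=1110100001 Δ6=1010100001 | 6Δ
t=17: Δ0=1010100001 Δ1=1000100001 | 1Δ
t=18: Δ0=1000100001 Δ1=1010100001 Δ2=1010110101 Δ3=0010110101 Δ4=0010110100 Δ5=0010010100 Δ6=0110010100 | 6Δ
t=19: Δ0=0110010100 Δ1=0100010100 | 1Δ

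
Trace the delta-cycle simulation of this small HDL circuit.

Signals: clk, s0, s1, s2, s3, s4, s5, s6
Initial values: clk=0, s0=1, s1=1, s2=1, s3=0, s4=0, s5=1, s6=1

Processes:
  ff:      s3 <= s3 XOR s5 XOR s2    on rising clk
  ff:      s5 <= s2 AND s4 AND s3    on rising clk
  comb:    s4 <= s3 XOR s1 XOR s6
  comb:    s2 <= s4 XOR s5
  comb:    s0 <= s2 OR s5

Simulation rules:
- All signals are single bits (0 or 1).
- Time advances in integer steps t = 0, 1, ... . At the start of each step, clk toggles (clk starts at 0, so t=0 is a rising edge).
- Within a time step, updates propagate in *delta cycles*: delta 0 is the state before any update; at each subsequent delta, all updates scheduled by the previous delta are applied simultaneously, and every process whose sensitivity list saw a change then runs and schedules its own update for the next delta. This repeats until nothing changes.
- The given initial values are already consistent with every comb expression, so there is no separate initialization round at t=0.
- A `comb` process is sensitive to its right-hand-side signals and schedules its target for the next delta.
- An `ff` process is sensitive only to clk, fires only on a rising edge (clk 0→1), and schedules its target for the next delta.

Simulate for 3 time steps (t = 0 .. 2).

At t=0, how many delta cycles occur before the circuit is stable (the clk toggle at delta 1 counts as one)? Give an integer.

t0.Δ0 s0=1 clk=0 s2=1 s4=0 s1=1 s6=1 s5=1 s3=0
t0.Δ1 s0=1 clk=1 s2=1 s4=0 s1=1 s6=1 s5=1 s3=0
t0.Δ2 s0=1 clk=1 s2=1 s4=0 s1=1 s6=1 s5=0 s3=0
t0.Δ3 s0=1 clk=1 s2=0 s4=0 s1=1 s6=1 s5=0 s3=0
t0.Δ4 s0=0 clk=1 s2=0 s4=0 s1=1 s6=1 s5=0 s3=0
t1.Δ0 s0=0 clk=1 s2=0 s4=0 s1=1 s6=1 s5=0 s3=0
t1.Δ1 s0=0 clk=0 s2=0 s4=0 s1=1 s6=1 s5=0 s3=0
t2.Δ0 s0=0 clk=0 s2=0 s4=0 s1=1 s6=1 s5=0 s3=0
t2.Δ1 s0=0 clk=1 s2=0 s4=0 s1=1 s6=1 s5=0 s3=0

4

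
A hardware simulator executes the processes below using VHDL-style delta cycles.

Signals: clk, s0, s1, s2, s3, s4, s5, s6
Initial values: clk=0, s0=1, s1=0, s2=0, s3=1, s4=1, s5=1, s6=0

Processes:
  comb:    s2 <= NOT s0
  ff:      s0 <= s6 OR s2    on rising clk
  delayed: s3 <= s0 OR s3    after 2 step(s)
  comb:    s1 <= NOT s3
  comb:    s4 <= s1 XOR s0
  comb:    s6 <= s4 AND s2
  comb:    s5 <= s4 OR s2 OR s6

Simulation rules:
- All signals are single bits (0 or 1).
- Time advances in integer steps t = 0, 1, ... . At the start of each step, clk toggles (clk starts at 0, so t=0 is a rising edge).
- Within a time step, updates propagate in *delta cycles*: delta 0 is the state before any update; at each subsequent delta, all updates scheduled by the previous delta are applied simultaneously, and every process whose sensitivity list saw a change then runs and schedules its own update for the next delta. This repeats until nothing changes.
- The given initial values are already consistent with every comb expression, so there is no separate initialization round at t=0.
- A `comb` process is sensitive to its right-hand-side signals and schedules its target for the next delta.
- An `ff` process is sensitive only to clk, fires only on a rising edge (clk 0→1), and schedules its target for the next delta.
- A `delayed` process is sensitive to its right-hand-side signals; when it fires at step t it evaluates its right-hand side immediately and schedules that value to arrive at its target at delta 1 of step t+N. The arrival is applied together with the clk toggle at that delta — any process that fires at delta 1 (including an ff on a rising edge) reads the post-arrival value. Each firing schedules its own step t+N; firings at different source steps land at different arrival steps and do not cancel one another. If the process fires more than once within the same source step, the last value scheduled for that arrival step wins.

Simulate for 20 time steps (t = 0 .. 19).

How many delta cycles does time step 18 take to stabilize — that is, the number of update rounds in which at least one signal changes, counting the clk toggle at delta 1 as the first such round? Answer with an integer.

[bits: s3,s5,s1,s0,clk,s6,s2,s4]
t=0: Δ0=11010001 Δ1=11011001 Δ2=11001001 Δ3=11001010 | 3Δ
t=1: Δ0=11001010 Δ1=11000010 | 1Δ
t=2: Δ0=11000010 Δ1=11001010 Δ2=11011010 Δ3=11011001 | 3Δ
t=3: Δ0=11011001 Δ1=11010001 | 1Δ
t=4: Δ0=11010001 Δ1=11011001 Δ2=11001001 Δ3=11001010 | 3Δ
t=5: Δ0=11001010 Δ1=11000010 | 1Δ
t=6: Δ0=11000010 Δ1=11001010 Δ2=11011010 Δ3=11011001 | 3Δ
t=7: Δ0=11011001 Δ1=11010001 | 1Δ
t=8: Δ0=11010001 Δ1=11011001 Δ2=11001001 Δ3=11001010 | 3Δ
t=9: Δ0=11001010 Δ1=11000010 | 1Δ
t=10: Δ0=11000010 Δ1=11001010 Δ2=11011010 Δ3=11011001 | 3Δ
t=11: Δ0=11011001 Δ1=11010001 | 1Δ
t=12: Δ0=11010001 Δ1=11011001 Δ2=11001001 Δ3=11001010 | 3Δ
t=13: Δ0=11001010 Δ1=11000010 | 1Δ
t=14: Δ0=11000010 Δ1=11001010 Δ2=11011010 Δ3=11011001 | 3Δ
t=15: Δ0=11011001 Δ1=11010001 | 1Δ
t=16: Δ0=11010001 Δ1=11011001 Δ2=11001001 Δ3=11001010 | 3Δ
t=17: Δ0=11001010 Δ1=11000010 | 1Δ
t=18: Δ0=11000010 Δ1=11001010 Δ2=11011010 Δ3=11011001 | 3Δ
t=19: Δ0=11011001 Δ1=11010001 | 1Δ

3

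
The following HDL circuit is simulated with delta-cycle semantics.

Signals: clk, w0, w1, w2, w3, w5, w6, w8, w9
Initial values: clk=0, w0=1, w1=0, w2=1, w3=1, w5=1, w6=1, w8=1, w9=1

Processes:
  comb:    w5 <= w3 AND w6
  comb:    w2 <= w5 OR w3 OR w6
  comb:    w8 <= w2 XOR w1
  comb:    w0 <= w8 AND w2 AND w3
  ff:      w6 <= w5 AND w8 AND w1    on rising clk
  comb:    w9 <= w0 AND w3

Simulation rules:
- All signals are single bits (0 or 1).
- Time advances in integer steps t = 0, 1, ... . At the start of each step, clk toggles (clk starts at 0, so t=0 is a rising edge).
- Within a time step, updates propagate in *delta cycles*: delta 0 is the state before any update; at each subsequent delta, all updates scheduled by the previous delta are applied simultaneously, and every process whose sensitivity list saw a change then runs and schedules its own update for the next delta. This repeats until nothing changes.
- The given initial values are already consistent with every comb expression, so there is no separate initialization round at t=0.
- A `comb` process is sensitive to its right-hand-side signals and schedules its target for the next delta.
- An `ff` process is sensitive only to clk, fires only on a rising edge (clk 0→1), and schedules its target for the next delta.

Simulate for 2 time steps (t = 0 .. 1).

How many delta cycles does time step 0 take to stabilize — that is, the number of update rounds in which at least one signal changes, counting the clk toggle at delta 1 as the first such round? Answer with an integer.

3

t0.Δ0 w3=1 w2=1 clk=0 w5=1 w8=1 w9=1 w1=0 w0=1 w6=1
t0.Δ1 w3=1 w2=1 clk=1 w5=1 w8=1 w9=1 w1=0 w0=1 w6=1
t0.Δ2 w3=1 w2=1 clk=1 w5=1 w8=1 w9=1 w1=0 w0=1 w6=0
t0.Δ3 w3=1 w2=1 clk=1 w5=0 w8=1 w9=1 w1=0 w0=1 w6=0
t1.Δ0 w3=1 w2=1 clk=1 w5=0 w8=1 w9=1 w1=0 w0=1 w6=0
t1.Δ1 w3=1 w2=1 clk=0 w5=0 w8=1 w9=1 w1=0 w0=1 w6=0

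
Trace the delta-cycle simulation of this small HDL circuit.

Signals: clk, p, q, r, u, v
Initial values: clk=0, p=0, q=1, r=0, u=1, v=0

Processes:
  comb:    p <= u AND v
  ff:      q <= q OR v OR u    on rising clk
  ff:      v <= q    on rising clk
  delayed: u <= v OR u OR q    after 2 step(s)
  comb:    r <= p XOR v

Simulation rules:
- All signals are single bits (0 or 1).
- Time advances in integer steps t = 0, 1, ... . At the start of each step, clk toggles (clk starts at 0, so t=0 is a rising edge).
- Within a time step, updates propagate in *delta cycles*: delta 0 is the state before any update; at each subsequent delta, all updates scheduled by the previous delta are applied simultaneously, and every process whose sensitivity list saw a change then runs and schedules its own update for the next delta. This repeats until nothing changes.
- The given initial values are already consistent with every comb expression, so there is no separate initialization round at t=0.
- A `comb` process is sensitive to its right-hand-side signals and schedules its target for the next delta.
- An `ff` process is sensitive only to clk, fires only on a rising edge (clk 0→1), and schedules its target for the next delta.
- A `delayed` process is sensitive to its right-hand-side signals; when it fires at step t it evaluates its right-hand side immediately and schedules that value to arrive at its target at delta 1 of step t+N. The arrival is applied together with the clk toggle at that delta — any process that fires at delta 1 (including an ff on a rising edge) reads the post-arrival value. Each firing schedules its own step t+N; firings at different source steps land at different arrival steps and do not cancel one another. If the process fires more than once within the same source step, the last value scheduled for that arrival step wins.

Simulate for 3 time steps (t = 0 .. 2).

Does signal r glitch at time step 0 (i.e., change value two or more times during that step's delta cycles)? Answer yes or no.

yes

[bits: v,u,q,p,r,clk]
t=0: Δ0=011000 Δ1=011001 Δ2=111001 Δ3=111111 Δ4=111101 | 4Δ
t=1: Δ0=111101 Δ1=111100 | 1Δ
t=2: Δ0=111100 Δ1=111101 | 1Δ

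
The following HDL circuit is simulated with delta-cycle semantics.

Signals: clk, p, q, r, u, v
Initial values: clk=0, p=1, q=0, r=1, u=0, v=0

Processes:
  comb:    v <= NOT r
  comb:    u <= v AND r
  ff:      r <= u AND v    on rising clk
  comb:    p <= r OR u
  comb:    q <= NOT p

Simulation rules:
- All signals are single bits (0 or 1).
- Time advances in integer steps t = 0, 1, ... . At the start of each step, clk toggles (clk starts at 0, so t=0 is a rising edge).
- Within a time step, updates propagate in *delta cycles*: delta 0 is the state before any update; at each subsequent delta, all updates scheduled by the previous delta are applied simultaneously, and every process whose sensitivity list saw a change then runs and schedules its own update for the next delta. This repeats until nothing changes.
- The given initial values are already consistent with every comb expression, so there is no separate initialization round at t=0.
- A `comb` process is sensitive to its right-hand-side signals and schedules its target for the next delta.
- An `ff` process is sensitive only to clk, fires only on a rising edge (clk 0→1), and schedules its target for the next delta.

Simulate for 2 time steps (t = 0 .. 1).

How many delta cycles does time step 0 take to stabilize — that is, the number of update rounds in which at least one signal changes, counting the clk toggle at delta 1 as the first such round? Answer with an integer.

t0.Δ0 p=1 u=0 clk=0 r=1 q=0 v=0
t0.Δ1 p=1 u=0 clk=1 r=1 q=0 v=0
t0.Δ2 p=1 u=0 clk=1 r=0 q=0 v=0
t0.Δ3 p=0 u=0 clk=1 r=0 q=0 v=1
t0.Δ4 p=0 u=0 clk=1 r=0 q=1 v=1
t1.Δ0 p=0 u=0 clk=1 r=0 q=1 v=1
t1.Δ1 p=0 u=0 clk=0 r=0 q=1 v=1

4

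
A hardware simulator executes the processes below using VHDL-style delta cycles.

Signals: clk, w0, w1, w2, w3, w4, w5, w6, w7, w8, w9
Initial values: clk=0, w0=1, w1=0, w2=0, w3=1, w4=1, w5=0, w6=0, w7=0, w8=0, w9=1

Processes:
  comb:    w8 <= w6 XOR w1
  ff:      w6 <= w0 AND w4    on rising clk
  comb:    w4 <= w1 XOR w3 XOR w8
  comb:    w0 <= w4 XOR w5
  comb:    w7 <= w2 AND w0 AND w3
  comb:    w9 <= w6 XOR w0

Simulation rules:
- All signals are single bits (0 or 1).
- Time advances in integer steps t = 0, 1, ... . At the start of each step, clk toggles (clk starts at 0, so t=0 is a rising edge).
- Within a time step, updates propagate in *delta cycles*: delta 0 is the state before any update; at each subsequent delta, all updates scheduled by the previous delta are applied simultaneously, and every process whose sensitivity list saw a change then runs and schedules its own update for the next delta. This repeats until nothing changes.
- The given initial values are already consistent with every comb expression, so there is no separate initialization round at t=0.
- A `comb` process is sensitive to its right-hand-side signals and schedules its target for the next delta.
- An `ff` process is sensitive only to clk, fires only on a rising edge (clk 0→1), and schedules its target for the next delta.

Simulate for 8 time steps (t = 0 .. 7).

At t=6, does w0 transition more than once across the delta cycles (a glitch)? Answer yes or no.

t0.Δ0 w6=0 clk=0 w4=1 w0=1 w9=1 w3=1 w5=0 w2=0 w1=0 w7=0 w8=0
t0.Δ1 w6=0 clk=1 w4=1 w0=1 w9=1 w3=1 w5=0 w2=0 w1=0 w7=0 w8=0
t0.Δ2 w6=1 clk=1 w4=1 w0=1 w9=1 w3=1 w5=0 w2=0 w1=0 w7=0 w8=0
t0.Δ3 w6=1 clk=1 w4=1 w0=1 w9=0 w3=1 w5=0 w2=0 w1=0 w7=0 w8=1
t0.Δ4 w6=1 clk=1 w4=0 w0=1 w9=0 w3=1 w5=0 w2=0 w1=0 w7=0 w8=1
t0.Δ5 w6=1 clk=1 w4=0 w0=0 w9=0 w3=1 w5=0 w2=0 w1=0 w7=0 w8=1
t0.Δ6 w6=1 clk=1 w4=0 w0=0 w9=1 w3=1 w5=0 w2=0 w1=0 w7=0 w8=1
t1.Δ0 w6=1 clk=1 w4=0 w0=0 w9=1 w3=1 w5=0 w2=0 w1=0 w7=0 w8=1
t1.Δ1 w6=1 clk=0 w4=0 w0=0 w9=1 w3=1 w5=0 w2=0 w1=0 w7=0 w8=1
t2.Δ0 w6=1 clk=0 w4=0 w0=0 w9=1 w3=1 w5=0 w2=0 w1=0 w7=0 w8=1
t2.Δ1 w6=1 clk=1 w4=0 w0=0 w9=1 w3=1 w5=0 w2=0 w1=0 w7=0 w8=1
t2.Δ2 w6=0 clk=1 w4=0 w0=0 w9=1 w3=1 w5=0 w2=0 w1=0 w7=0 w8=1
t2.Δ3 w6=0 clk=1 w4=0 w0=0 w9=0 w3=1 w5=0 w2=0 w1=0 w7=0 w8=0
t2.Δ4 w6=0 clk=1 w4=1 w0=0 w9=0 w3=1 w5=0 w2=0 w1=0 w7=0 w8=0
t2.Δ5 w6=0 clk=1 w4=1 w0=1 w9=0 w3=1 w5=0 w2=0 w1=0 w7=0 w8=0
t2.Δ6 w6=0 clk=1 w4=1 w0=1 w9=1 w3=1 w5=0 w2=0 w1=0 w7=0 w8=0
t3.Δ0 w6=0 clk=1 w4=1 w0=1 w9=1 w3=1 w5=0 w2=0 w1=0 w7=0 w8=0
t3.Δ1 w6=0 clk=0 w4=1 w0=1 w9=1 w3=1 w5=0 w2=0 w1=0 w7=0 w8=0
t4.Δ0 w6=0 clk=0 w4=1 w0=1 w9=1 w3=1 w5=0 w2=0 w1=0 w7=0 w8=0
t4.Δ1 w6=0 clk=1 w4=1 w0=1 w9=1 w3=1 w5=0 w2=0 w1=0 w7=0 w8=0
t4.Δ2 w6=1 clk=1 w4=1 w0=1 w9=1 w3=1 w5=0 w2=0 w1=0 w7=0 w8=0
t4.Δ3 w6=1 clk=1 w4=1 w0=1 w9=0 w3=1 w5=0 w2=0 w1=0 w7=0 w8=1
t4.Δ4 w6=1 clk=1 w4=0 w0=1 w9=0 w3=1 w5=0 w2=0 w1=0 w7=0 w8=1
t4.Δ5 w6=1 clk=1 w4=0 w0=0 w9=0 w3=1 w5=0 w2=0 w1=0 w7=0 w8=1
t4.Δ6 w6=1 clk=1 w4=0 w0=0 w9=1 w3=1 w5=0 w2=0 w1=0 w7=0 w8=1
t5.Δ0 w6=1 clk=1 w4=0 w0=0 w9=1 w3=1 w5=0 w2=0 w1=0 w7=0 w8=1
t5.Δ1 w6=1 clk=0 w4=0 w0=0 w9=1 w3=1 w5=0 w2=0 w1=0 w7=0 w8=1
t6.Δ0 w6=1 clk=0 w4=0 w0=0 w9=1 w3=1 w5=0 w2=0 w1=0 w7=0 w8=1
t6.Δ1 w6=1 clk=1 w4=0 w0=0 w9=1 w3=1 w5=0 w2=0 w1=0 w7=0 w8=1
t6.Δ2 w6=0 clk=1 w4=0 w0=0 w9=1 w3=1 w5=0 w2=0 w1=0 w7=0 w8=1
t6.Δ3 w6=0 clk=1 w4=0 w0=0 w9=0 w3=1 w5=0 w2=0 w1=0 w7=0 w8=0
t6.Δ4 w6=0 clk=1 w4=1 w0=0 w9=0 w3=1 w5=0 w2=0 w1=0 w7=0 w8=0
t6.Δ5 w6=0 clk=1 w4=1 w0=1 w9=0 w3=1 w5=0 w2=0 w1=0 w7=0 w8=0
t6.Δ6 w6=0 clk=1 w4=1 w0=1 w9=1 w3=1 w5=0 w2=0 w1=0 w7=0 w8=0
t7.Δ0 w6=0 clk=1 w4=1 w0=1 w9=1 w3=1 w5=0 w2=0 w1=0 w7=0 w8=0
t7.Δ1 w6=0 clk=0 w4=1 w0=1 w9=1 w3=1 w5=0 w2=0 w1=0 w7=0 w8=0

no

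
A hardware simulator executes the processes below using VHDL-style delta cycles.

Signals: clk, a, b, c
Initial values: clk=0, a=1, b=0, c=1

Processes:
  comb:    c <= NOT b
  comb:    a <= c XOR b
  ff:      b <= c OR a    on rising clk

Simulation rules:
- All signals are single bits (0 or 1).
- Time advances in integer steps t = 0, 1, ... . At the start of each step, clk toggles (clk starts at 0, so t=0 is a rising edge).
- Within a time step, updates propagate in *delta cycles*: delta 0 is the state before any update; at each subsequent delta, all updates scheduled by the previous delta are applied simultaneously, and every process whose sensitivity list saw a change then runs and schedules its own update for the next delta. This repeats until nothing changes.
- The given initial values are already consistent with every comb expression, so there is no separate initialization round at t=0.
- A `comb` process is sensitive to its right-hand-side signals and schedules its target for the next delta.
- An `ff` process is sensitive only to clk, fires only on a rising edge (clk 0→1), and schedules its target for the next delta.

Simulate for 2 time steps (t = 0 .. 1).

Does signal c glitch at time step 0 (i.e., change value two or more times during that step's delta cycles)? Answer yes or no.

no

t=0 Δ0: clk=0 c=1 b=0 a=1
  Δ1: clk:0→1
  Δ2: b:0→1
  Δ3: c:1→0, a:1→0
  Δ4: a:0→1
  (4Δ to stable)
t=1 Δ0: clk=1 c=0 b=1 a=1
  Δ1: clk:1→0
  (1Δ to stable)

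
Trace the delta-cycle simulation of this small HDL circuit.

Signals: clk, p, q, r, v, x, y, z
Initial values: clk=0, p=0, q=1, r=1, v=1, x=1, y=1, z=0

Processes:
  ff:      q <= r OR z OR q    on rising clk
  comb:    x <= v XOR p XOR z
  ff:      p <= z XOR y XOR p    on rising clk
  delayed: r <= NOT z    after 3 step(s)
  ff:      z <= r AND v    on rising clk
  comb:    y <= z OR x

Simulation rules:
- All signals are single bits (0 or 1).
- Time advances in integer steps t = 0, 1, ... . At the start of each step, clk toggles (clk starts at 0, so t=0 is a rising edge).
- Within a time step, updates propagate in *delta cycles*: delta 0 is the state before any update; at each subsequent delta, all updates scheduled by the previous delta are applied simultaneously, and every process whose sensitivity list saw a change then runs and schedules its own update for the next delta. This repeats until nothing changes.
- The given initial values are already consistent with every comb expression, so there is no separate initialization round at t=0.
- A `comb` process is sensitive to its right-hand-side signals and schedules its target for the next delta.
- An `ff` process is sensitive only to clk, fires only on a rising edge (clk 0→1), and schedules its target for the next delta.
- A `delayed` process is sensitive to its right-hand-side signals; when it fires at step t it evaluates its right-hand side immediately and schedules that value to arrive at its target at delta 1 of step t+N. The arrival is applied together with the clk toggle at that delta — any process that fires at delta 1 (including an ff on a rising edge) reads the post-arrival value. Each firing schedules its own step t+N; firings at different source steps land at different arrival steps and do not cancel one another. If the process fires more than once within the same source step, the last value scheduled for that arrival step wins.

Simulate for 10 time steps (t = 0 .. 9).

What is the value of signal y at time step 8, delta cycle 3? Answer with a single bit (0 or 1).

1

t=0 Δ0: y=1 v=1 z=0 p=0 q=1 r=1 x=1 clk=0
  Δ1: clk:0→1
  Δ2: z:0→1, p:0→1
  (2Δ to stable)
t=1 Δ0: y=1 v=1 z=1 p=1 q=1 r=1 x=1 clk=1
  Δ1: clk:1→0
  (1Δ to stable)
t=2 Δ0: y=1 v=1 z=1 p=1 q=1 r=1 x=1 clk=0
  Δ1: clk:0→1
  (1Δ to stable)
t=3 Δ0: y=1 v=1 z=1 p=1 q=1 r=1 x=1 clk=1
  Δ1: r:1→0, clk:1→0
  (1Δ to stable)
t=4 Δ0: y=1 v=1 z=1 p=1 q=1 r=0 x=1 clk=0
  Δ1: clk:0→1
  Δ2: z:1→0
  Δ3: x:1→0
  Δ4: y:1→0
  (4Δ to stable)
t=5 Δ0: y=0 v=1 z=0 p=1 q=1 r=0 x=0 clk=1
  Δ1: clk:1→0
  (1Δ to stable)
t=6 Δ0: y=0 v=1 z=0 p=1 q=1 r=0 x=0 clk=0
  Δ1: clk:0→1
  (1Δ to stable)
t=7 Δ0: y=0 v=1 z=0 p=1 q=1 r=0 x=0 clk=1
  Δ1: r:0→1, clk:1→0
  (1Δ to stable)
t=8 Δ0: y=0 v=1 z=0 p=1 q=1 r=1 x=0 clk=0
  Δ1: clk:0→1
  Δ2: z:0→1
  Δ3: y:0→1, x:0→1
  (3Δ to stable)
t=9 Δ0: y=1 v=1 z=1 p=1 q=1 r=1 x=1 clk=1
  Δ1: clk:1→0
  (1Δ to stable)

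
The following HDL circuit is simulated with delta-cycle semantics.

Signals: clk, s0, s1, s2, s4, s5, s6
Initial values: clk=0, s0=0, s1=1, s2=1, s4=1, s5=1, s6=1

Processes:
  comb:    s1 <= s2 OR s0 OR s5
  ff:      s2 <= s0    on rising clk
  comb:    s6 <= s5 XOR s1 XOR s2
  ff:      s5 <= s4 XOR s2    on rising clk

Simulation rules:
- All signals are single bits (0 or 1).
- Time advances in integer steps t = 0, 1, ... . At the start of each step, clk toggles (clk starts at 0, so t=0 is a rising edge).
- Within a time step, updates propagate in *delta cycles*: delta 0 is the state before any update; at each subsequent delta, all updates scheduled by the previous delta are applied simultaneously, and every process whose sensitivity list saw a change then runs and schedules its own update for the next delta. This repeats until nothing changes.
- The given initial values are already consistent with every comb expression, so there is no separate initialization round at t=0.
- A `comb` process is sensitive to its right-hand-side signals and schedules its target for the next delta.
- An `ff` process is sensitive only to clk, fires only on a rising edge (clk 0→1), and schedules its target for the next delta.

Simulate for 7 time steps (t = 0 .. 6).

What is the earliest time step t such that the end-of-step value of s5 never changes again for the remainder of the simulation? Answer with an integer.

[bits: clk,s4,s6,s2,s0,s5,s1]
t=0: Δ0=0111011 Δ1=1111011 Δ2=1110001 Δ3=1110000 Δ4=1100000 | 4Δ
t=1: Δ0=1100000 Δ1=0100000 | 1Δ
t=2: Δ0=0100000 Δ1=1100000 Δ2=1100010 Δ3=1110011 Δ4=1100011 | 4Δ
t=3: Δ0=1100011 Δ1=0100011 | 1Δ
t=4: Δ0=0100011 Δ1=1100011 | 1Δ
t=5: Δ0=1100011 Δ1=0100011 | 1Δ
t=6: Δ0=0100011 Δ1=1100011 | 1Δ

2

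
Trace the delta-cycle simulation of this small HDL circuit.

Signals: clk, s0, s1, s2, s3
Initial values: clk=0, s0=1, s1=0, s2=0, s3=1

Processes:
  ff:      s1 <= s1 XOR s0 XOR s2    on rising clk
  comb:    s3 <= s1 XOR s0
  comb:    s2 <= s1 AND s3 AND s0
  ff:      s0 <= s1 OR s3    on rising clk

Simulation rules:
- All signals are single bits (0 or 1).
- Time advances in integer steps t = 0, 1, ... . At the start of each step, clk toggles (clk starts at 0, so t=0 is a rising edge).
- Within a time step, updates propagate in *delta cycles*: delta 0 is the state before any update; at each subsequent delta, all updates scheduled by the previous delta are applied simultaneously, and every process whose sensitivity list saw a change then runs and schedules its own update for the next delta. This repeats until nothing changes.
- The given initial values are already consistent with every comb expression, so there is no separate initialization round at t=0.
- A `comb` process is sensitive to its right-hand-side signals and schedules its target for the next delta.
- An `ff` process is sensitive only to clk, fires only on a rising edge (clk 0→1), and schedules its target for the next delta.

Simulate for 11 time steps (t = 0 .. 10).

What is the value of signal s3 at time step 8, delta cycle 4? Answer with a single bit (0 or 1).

0

t=0 Δ0: clk=0 s0=1 s1=0 s3=1 s2=0
  Δ1: clk:0→1
  Δ2: s1:0→1
  Δ3: s3:1→0, s2:0→1
  Δ4: s2:1→0
  (4Δ to stable)
t=1 Δ0: clk=1 s0=1 s1=1 s3=0 s2=0
  Δ1: clk:1→0
  (1Δ to stable)
t=2 Δ0: clk=0 s0=1 s1=1 s3=0 s2=0
  Δ1: clk:0→1
  Δ2: s1:1→0
  Δ3: s3:0→1
  (3Δ to stable)
t=3 Δ0: clk=1 s0=1 s1=0 s3=1 s2=0
  Δ1: clk:1→0
  (1Δ to stable)
t=4 Δ0: clk=0 s0=1 s1=0 s3=1 s2=0
  Δ1: clk:0→1
  Δ2: s1:0→1
  Δ3: s3:1→0, s2:0→1
  Δ4: s2:1→0
  (4Δ to stable)
t=5 Δ0: clk=1 s0=1 s1=1 s3=0 s2=0
  Δ1: clk:1→0
  (1Δ to stable)
t=6 Δ0: clk=0 s0=1 s1=1 s3=0 s2=0
  Δ1: clk:0→1
  Δ2: s1:1→0
  Δ3: s3:0→1
  (3Δ to stable)
t=7 Δ0: clk=1 s0=1 s1=0 s3=1 s2=0
  Δ1: clk:1→0
  (1Δ to stable)
t=8 Δ0: clk=0 s0=1 s1=0 s3=1 s2=0
  Δ1: clk:0→1
  Δ2: s1:0→1
  Δ3: s3:1→0, s2:0→1
  Δ4: s2:1→0
  (4Δ to stable)
t=9 Δ0: clk=1 s0=1 s1=1 s3=0 s2=0
  Δ1: clk:1→0
  (1Δ to stable)
t=10 Δ0: clk=0 s0=1 s1=1 s3=0 s2=0
  Δ1: clk:0→1
  Δ2: s1:1→0
  Δ3: s3:0→1
  (3Δ to stable)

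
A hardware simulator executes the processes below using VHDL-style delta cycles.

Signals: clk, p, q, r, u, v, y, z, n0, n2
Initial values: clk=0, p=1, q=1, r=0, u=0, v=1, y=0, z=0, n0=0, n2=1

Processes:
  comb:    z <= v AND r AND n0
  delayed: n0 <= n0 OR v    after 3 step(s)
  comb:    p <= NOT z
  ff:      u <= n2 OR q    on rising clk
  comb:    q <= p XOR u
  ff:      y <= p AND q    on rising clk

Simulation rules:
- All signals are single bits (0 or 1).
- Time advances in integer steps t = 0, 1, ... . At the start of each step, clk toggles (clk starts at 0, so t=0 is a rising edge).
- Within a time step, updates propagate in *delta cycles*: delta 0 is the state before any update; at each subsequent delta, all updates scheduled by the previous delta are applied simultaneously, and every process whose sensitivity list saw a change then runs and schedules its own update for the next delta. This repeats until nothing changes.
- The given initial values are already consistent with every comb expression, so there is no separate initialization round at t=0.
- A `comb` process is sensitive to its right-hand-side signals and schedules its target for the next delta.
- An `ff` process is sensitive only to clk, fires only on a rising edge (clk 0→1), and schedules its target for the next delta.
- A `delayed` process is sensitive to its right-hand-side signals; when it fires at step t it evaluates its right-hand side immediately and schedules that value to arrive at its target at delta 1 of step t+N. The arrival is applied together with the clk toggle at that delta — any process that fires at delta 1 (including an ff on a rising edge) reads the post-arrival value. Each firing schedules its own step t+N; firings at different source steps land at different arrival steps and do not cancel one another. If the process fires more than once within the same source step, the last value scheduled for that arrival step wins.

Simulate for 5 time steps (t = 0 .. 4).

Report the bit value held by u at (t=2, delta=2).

1

[bits: q,z,clk,n2,y,n0,r,v,p,u]
t=0: Δ0=1001000110 Δ1=1011000110 Δ2=1011100111 Δ3=0011100111 | 3Δ
t=1: Δ0=0011100111 Δ1=0001100111 | 1Δ
t=2: Δ0=0001100111 Δ1=0011100111 Δ2=0011000111 | 2Δ
t=3: Δ0=0011000111 Δ1=0001000111 | 1Δ
t=4: Δ0=0001000111 Δ1=0011000111 | 1Δ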